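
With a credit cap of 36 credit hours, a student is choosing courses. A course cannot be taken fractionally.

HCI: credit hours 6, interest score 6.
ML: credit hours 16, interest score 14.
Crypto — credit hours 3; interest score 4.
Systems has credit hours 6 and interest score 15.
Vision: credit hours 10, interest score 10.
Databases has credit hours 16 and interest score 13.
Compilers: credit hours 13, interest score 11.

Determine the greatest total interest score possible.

43

Allowing fractional choices, the relaxed optimum would be about 44.6, but courses are indivisible.
Crypto + Systems + Vision + Databases: credit hours 3 + 6 + 10 + 16 = 35 ≤ 36, interest score 4 + 15 + 10 + 13 = 42.
HCI + Systems + Vision + Compilers: credit hours 6 + 6 + 10 + 13 = 35 ≤ 36, interest score 6 + 15 + 10 + 11 = 42.
ML + Crypto + Systems + Vision: credit hours 16 + 3 + 6 + 10 = 35 ≤ 36, interest score 14 + 4 + 15 + 10 = 43.
Best is ML, Crypto, Systems, and Vision with total interest score 43.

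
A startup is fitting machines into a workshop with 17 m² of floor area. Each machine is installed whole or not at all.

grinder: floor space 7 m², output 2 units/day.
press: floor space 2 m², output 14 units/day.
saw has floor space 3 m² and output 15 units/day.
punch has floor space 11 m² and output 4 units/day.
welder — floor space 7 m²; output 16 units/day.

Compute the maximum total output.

45

This is an integer program with binary decision variables.
Allowing fractional choices, the relaxed optimum would be about 46.8, but machines are indivisible.
press + saw + punch: floor space 2 + 3 + 11 = 16 ≤ 17, output 14 + 15 + 4 = 33.
press + saw + welder: floor space 2 + 3 + 7 = 12 ≤ 17, output 14 + 15 + 16 = 45.
grinder + saw + welder: floor space 7 + 3 + 7 = 17 ≤ 17, output 2 + 15 + 16 = 33.
Best is press, saw, and welder with total output 45.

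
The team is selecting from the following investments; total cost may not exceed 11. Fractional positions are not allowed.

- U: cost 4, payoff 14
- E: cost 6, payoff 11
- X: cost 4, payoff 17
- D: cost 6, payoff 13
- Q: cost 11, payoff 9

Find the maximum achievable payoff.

31

This is a 0-1 knapsack instance.
Allowing fractional choices, the relaxed optimum would be about 37.5, but investments are indivisible.
U + X: cost 4 + 4 = 8 ≤ 11, payoff 14 + 17 = 31.
X + D: cost 4 + 6 = 10 ≤ 11, payoff 17 + 13 = 30.
Best is U and X with total payoff 31.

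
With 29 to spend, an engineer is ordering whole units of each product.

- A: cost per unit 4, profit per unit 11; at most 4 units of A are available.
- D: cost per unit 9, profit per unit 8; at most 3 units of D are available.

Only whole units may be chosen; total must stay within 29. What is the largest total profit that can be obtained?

Take 4×A and 1×D: cost 25 ≤ 29, profit 4·11 + 1·8 = 52.
A has the best ratio (11/4) and is taken to its limit of 4; remaining capacity is filled optimally with the others.

52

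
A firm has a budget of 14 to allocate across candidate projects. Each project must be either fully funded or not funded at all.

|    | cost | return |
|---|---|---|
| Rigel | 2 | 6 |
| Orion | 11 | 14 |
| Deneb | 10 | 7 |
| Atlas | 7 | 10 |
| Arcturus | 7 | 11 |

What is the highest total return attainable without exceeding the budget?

21

Take Atlas and Arcturus: cost 7 + 7 = 14 ≤ 14, return 10 + 11 = 21.
No other feasible combination does better.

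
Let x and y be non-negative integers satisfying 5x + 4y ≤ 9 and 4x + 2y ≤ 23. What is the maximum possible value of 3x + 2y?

5

Relaxing integrality, the LP optimum is 5.40 at (x,y) = (1.8, 0), which is not an integer point.
(x,y)=(1,1): 5·1+4·1=9≤9, 4·1+2·1=6≤23, objective 5.
(x,y)=(0,2): 5·0+4·2=8≤9, 4·0+2·2=4≤23, objective 4.
(x,y)=(1,0): 5·1+4·0=5≤9, 4·1+2·0=4≤23, objective 3.
Maximum is 5 at (x,y)=(1,1).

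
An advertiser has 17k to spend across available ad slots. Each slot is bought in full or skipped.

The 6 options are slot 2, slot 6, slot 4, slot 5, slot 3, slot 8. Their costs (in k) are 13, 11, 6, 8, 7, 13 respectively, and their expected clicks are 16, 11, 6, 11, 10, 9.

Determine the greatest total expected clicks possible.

21

Allowing fractional choices, the relaxed optimum would be about 23.5, but ad slots are indivisible.
slot 4 + slot 5: cost 6 + 8 = 14 ≤ 17, expected clicks 6 + 11 = 17.
slot 5 + slot 3: cost 8 + 7 = 15 ≤ 17, expected clicks 11 + 10 = 21.
Best is slot 5 and slot 3 with total expected clicks 21.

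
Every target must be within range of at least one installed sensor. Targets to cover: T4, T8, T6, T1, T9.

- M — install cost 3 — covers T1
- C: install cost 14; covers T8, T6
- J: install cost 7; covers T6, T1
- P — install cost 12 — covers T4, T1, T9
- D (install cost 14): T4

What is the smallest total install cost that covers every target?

The greedy cost-per-new-target heuristic would pick M, P, and C for 29, but a cheaper cover exists.
Choose C and P: together they cover T4, T8, T6, T1, T9 — every target.
Total install cost: 14 + 12 = 26.
No cover costs less than 26.

26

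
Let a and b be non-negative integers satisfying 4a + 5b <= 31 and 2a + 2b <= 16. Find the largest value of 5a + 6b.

38

(a,b)=(4,3) is feasible, giving 38.
(a,b)=(5,2) is feasible, giving 37.
(a,b)=(6,1) is feasible, giving 36.
The best lattice point is (4,3), giving 38.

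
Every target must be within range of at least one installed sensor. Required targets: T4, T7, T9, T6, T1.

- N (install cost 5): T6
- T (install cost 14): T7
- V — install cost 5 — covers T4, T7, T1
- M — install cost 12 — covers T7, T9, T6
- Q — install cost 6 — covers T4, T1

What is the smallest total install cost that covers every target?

17

The greedy cost-per-new-target heuristic would pick V, N, and M for 22, but a cheaper cover exists.
Choose V and M: together they cover T4, T7, T9, T6, T1 — every target.
Total install cost: 5 + 12 = 17.
No cover costs less than 17.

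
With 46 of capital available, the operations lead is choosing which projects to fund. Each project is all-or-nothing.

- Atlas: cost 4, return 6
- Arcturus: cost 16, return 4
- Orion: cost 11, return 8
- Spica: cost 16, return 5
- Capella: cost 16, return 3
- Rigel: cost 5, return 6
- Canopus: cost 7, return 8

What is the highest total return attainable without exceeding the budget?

Allowing fractional choices, the relaxed optimum would be about 33.8, but projects are indivisible.
Atlas + Orion + Capella + Rigel + Canopus: cost 4 + 11 + 16 + 5 + 7 = 43 ≤ 46, return 6 + 8 + 3 + 6 + 8 = 31.
Atlas + Orion + Spica + Rigel + Canopus: cost 4 + 11 + 16 + 5 + 7 = 43 ≤ 46, return 6 + 8 + 5 + 6 + 8 = 33.
Atlas + Arcturus + Orion + Rigel + Canopus: cost 4 + 16 + 11 + 5 + 7 = 43 ≤ 46, return 6 + 4 + 8 + 6 + 8 = 32.
Best is Atlas, Orion, Spica, Rigel, and Canopus with total return 33.

33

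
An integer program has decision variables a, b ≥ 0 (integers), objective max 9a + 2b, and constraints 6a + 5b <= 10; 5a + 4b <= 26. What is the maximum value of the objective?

The continuous relaxation peaks at (1.67, 0) with value 15.00; rounding to a feasible lattice point costs some objective.
(a,b)=(1,0): 6·1+5·0=6≤10, 5·1+4·0=5≤26, objective 9.
(a,b)=(0,1): 6·0+5·1=5≤10, 5·0+4·1=4≤26, objective 2.
(a,b)=(0,0): 6·0+5·0=0≤10, 5·0+4·0=0≤26, objective 0.
The best lattice point is (1,0), giving 9.

9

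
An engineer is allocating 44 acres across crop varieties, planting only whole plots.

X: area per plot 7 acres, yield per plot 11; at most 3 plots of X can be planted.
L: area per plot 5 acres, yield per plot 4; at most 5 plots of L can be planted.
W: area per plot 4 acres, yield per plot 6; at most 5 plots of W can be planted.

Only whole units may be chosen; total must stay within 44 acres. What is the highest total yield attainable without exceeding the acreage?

63

X has the best ratio (11/7); taking only X gives at most 3×11 = 33 (stopped by the supply cap of 3).
Mixing does better — 3×X and 5×W: area 41 ≤ 44, yield 3·11 + 5·6 = 63.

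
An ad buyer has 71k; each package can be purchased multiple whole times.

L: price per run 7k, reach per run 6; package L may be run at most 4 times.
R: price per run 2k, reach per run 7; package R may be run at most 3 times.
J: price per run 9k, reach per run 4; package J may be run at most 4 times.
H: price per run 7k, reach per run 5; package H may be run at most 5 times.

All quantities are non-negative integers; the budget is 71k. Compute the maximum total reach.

Take 4×L, 3×R, and 5×H: price 69 ≤ 71, reach 4·6 + 3·7 + 5·5 = 70.
R has the best ratio (7/2) and is taken to its limit of 3; remaining capacity is filled optimally with the others.

70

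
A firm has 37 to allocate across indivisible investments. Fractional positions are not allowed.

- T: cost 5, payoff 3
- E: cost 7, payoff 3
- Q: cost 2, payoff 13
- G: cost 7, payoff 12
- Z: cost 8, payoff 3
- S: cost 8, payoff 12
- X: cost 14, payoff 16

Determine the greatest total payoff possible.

56

Allowing fractional choices, the relaxed optimum would be about 56.4, but investments are indivisible.
T + E + Q + G + X: cost 5 + 7 + 2 + 7 + 14 = 35 ≤ 37, payoff 3 + 3 + 13 + 12 + 16 = 47.
Q + G + S + X: cost 2 + 7 + 8 + 14 = 31 ≤ 37, payoff 13 + 12 + 12 + 16 = 53.
T + Q + G + S + X: cost 5 + 2 + 7 + 8 + 14 = 36 ≤ 37, payoff 3 + 13 + 12 + 12 + 16 = 56.
Best is T, Q, G, S, and X with total payoff 56.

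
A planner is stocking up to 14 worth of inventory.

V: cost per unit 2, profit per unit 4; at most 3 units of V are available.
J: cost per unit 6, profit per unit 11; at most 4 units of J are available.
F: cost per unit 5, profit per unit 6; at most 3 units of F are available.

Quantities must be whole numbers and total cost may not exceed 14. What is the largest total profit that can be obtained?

Take 1×V and 2×J: cost 14 ≤ 14, profit 1·4 + 2·11 = 26.
No other integer combination yields more.

26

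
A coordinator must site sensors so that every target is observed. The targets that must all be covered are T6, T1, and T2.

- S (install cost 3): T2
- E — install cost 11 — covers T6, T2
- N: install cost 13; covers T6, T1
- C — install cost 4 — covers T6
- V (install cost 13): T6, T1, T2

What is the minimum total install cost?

The greedy cost-per-new-target heuristic would pick S, C, and N for 20, but a cheaper cover exists.
V alone covers T6, T1, T2 — every target.
Total install cost: 13.
No cover costs less than 13.

13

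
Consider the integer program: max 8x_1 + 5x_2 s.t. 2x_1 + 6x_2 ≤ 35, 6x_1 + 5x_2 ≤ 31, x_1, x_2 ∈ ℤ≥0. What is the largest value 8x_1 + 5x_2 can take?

(x_1,x_2)=(5,0) is feasible, giving 40.
(x_1,x_2)=(4,1) is feasible, giving 37.
(x_1,x_2)=(4,0) is feasible, giving 32.
The best lattice point is (5,0), giving 40.

40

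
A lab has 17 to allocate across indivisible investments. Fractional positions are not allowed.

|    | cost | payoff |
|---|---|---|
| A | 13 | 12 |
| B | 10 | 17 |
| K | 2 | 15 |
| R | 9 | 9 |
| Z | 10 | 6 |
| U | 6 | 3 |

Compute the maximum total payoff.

32

This is an integer program with binary decision variables.
Allowing fractional choices, the relaxed optimum would be about 37.0, but investments are indivisible.
A + K: cost 13 + 2 = 15 ≤ 17, payoff 12 + 15 = 27.
K + R + U: cost 2 + 9 + 6 = 17 ≤ 17, payoff 15 + 9 + 3 = 27.
B + K: cost 10 + 2 = 12 ≤ 17, payoff 17 + 15 = 32.
Best is B and K with total payoff 32.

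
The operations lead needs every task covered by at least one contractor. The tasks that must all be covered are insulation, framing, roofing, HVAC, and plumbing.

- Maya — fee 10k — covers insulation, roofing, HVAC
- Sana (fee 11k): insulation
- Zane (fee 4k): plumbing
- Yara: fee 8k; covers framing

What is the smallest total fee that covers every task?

22

Choose Maya, Zane, and Yara: together they cover insulation, framing, roofing, HVAC, plumbing — every task.
Total fee: 10 + 4 + 8 = 22.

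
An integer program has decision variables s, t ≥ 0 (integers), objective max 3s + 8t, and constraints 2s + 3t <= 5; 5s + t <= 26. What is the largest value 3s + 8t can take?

The continuous relaxation peaks at (0, 1.67) with value 13.33; rounding to a feasible lattice point costs some objective.
(s,t)=(1,1): 2·1+3·1=5≤5, 5·1+1·1=6≤26, objective 11.
(s,t)=(0,1): 2·0+3·1=3≤5, 5·0+1·1=1≤26, objective 8.
(s,t)=(2,0): 2·2+3·0=4≤5, 5·2+1·0=10≤26, objective 6.
Maximum is 11 at (s,t)=(1,1).

11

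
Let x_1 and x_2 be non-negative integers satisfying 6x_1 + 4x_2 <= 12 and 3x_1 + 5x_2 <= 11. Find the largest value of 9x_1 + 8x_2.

18

(x_1,x_2)=(2,0): 6·2+4·0=12≤12, 3·2+5·0=6≤11, objective 18.
(x_1,x_2)=(1,1): 6·1+4·1=10≤12, 3·1+5·1=8≤11, objective 17.
(x_1,x_2)=(0,2): 6·0+4·2=8≤12, 3·0+5·2=10≤11, objective 16.
(x_1,x_2)=(1,0): 6·1+4·0=6≤12, 3·1+5·0=3≤11, objective 9.
No feasible integer point exceeds 18.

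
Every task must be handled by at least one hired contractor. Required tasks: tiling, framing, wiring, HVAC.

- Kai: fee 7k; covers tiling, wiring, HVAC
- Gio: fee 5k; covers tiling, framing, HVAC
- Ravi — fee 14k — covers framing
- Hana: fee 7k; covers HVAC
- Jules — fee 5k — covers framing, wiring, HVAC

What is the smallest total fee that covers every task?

Choose Gio and Jules: together they cover tiling, framing, wiring, HVAC — every task.
Total fee: 5 + 5 = 10.
No cover costs less than 10.

10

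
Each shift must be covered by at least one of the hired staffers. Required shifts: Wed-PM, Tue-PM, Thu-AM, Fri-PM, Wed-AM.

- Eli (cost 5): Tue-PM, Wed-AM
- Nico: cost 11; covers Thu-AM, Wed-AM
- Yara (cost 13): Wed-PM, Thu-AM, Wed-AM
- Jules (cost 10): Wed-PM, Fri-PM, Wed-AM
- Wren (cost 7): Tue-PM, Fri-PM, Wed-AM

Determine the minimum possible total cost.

20

This is a weighted set-cover instance.
Choose Yara and Wren: together they cover Wed-PM, Tue-PM, Thu-AM, Fri-PM, Wed-AM — every shift.
Total cost: 13 + 7 = 20.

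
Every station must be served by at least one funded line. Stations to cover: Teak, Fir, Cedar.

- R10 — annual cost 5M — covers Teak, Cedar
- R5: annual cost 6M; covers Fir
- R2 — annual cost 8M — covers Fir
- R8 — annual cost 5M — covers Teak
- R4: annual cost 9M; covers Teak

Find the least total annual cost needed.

11

Choose R10 and R5: together they cover Teak, Fir, Cedar — every station.
Total annual cost: 5 + 6 = 11.
No cover costs less than 11.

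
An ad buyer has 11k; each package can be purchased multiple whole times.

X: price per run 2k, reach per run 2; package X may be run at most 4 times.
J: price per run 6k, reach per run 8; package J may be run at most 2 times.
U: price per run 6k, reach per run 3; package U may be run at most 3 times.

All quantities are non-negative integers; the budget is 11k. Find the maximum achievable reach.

12

J has the best ratio (8/6); taking only J gives at most 1×8 = 8 (stopped by the price limit).
Mixing does better — 2×X and 1×J: price 10 ≤ 11, reach 2·2 + 1·8 = 12.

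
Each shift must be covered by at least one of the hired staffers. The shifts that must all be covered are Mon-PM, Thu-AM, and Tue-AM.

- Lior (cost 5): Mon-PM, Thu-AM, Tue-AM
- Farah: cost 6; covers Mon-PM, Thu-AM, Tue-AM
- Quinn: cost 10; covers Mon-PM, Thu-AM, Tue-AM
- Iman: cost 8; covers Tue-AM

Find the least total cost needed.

5

This is a weighted set-cover instance.
Lior alone covers Mon-PM, Thu-AM, Tue-AM — every shift.
Total cost: 5.
No cover costs less than 5.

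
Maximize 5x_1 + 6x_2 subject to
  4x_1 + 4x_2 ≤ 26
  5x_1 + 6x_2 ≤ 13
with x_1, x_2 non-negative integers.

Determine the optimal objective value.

12

(x_1,x_2)=(0,2): 4·0+4·2=8≤26, 5·0+6·2=12≤13, objective 12.
(x_1,x_2)=(1,1): 4·1+4·1=8≤26, 5·1+6·1=11≤13, objective 11.
(x_1,x_2)=(2,0): 4·2+4·0=8≤26, 5·2+6·0=10≤13, objective 10.
No feasible integer point exceeds 12.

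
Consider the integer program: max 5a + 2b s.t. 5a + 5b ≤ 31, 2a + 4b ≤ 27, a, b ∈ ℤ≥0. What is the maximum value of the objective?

Relaxing integrality, the LP optimum is 31.00 at (a,b) = (6.2, 0), which is not an integer point.
(a,b)=(6,0): 5·6+5·0=30≤31, 2·6+4·0=12≤27, objective 30.
(a,b)=(5,1): 5·5+5·1=30≤31, 2·5+4·1=14≤27, objective 27.
(a,b)=(5,0): 5·5+5·0=25≤31, 2·5+4·0=10≤27, objective 25.
Maximum is 30 at (a,b)=(6,0).

30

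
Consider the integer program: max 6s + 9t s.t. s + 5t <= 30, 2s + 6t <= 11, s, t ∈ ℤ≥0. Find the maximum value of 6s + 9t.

30

Relaxing integrality, the LP optimum is 33.00 at (s,t) = (5.5, 0), which is not an integer point.
(s,t)=(5,0) is feasible, giving 30.
(s,t)=(4,0) is feasible, giving 24.
Maximum is 30 at (s,t)=(5,0).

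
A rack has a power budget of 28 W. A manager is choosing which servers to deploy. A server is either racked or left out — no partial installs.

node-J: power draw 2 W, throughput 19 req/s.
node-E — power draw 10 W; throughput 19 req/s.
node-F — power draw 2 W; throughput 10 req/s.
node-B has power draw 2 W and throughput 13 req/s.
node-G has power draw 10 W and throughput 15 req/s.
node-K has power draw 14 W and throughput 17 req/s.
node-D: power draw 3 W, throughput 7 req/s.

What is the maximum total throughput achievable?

node-J + node-E + node-F + node-B + node-G: power draw 2 + 10 + 2 + 2 + 10 = 26 ≤ 28, throughput 19 + 19 + 10 + 13 + 15 = 76.
node-J + node-E + node-B + node-G + node-D: power draw 2 + 10 + 2 + 10 + 3 = 27 ≤ 28, throughput 19 + 19 + 13 + 15 + 7 = 73.
node-J + node-E + node-F + node-G + node-D: power draw 2 + 10 + 2 + 10 + 3 = 27 ≤ 28, throughput 19 + 19 + 10 + 15 + 7 = 70.
Best is node-J, node-E, node-F, node-B, and node-G with total throughput 76.

76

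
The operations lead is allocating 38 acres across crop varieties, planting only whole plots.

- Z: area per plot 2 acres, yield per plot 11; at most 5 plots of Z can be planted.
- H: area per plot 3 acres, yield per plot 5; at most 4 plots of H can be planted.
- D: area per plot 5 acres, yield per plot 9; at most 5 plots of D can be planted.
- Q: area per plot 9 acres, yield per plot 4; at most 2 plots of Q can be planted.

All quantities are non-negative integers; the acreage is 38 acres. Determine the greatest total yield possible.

105

This is a bounded integer knapsack.
Take 5×Z, 1×H, and 5×D: area 38 ≤ 38, yield 5·11 + 1·5 + 5·9 = 105.
Z has the best ratio (11/2) and is taken to its limit of 5; remaining capacity is filled optimally with the others.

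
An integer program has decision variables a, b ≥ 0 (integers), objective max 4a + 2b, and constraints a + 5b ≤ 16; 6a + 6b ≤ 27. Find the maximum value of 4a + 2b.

Relaxing integrality, the LP optimum is 18.00 at (a,b) = (4.5, 0), which is not an integer point.
(a,b)=(4,0) is feasible, giving 16.
(a,b)=(3,1) is feasible, giving 14.
(a,b)=(3,0) is feasible, giving 12.
No feasible integer point exceeds 16.

16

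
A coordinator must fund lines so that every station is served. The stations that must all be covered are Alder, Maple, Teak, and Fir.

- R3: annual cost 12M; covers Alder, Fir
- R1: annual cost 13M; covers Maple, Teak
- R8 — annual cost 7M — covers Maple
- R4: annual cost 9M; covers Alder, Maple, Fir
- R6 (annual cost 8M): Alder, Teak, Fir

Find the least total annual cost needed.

Choose R8 and R6: together they cover Alder, Maple, Teak, Fir — every station.
Total annual cost: 7 + 8 = 15.

15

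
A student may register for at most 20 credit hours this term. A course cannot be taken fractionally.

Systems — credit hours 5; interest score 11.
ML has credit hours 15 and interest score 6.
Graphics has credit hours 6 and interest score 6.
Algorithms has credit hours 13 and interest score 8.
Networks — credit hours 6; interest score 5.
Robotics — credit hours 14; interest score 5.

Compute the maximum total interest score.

This is an integer program with binary decision variables.
Take Systems, Graphics, and Networks: credit hours 5 + 6 + 6 = 17 ≤ 20, interest score 11 + 6 + 5 = 22.
No other feasible combination does better.

22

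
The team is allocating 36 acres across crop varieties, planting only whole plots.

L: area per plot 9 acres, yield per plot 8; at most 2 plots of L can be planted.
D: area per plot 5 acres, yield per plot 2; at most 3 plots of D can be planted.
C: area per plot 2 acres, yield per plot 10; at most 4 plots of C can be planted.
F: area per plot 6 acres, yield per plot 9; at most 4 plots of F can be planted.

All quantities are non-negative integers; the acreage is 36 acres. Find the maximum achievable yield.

76

This is a bounded integer knapsack.
1×L, 4×C, and 3×F: area 35 ≤ 36, yield 1·8 + 4·10 + 3·9 = 75.
4×C and 4×F: area 32 ≤ 36, yield 4·10 + 4·9 = 76.
Best is 76.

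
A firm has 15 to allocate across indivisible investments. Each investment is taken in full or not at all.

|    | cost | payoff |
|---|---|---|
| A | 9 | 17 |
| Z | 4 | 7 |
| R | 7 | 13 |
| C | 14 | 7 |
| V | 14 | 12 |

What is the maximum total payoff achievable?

A: cost 9 ≤ 15, payoff 17.
A + Z: cost 9 + 4 = 13 ≤ 15, payoff 17 + 7 = 24.
Z + R: cost 4 + 7 = 11 ≤ 15, payoff 7 + 13 = 20.
Best is A and Z with total payoff 24.

24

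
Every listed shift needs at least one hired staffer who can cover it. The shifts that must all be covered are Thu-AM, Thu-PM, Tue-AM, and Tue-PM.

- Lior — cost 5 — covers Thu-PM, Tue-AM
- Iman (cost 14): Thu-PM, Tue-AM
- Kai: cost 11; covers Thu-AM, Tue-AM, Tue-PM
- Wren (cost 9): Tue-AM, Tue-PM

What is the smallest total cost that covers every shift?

16

Choose Lior and Kai: together they cover Thu-AM, Thu-PM, Tue-AM, Tue-PM — every shift.
Total cost: 5 + 11 = 16.
No cover costs less than 16.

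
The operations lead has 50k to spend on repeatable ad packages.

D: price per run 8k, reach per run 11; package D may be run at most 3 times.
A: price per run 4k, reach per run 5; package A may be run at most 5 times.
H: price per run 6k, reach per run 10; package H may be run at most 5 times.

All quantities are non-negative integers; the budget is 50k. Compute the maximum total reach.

Take 2×D, 1×A, and 5×H: price 50 ≤ 50, reach 2·11 + 1·5 + 5·10 = 77.
H has the best ratio (10/6) and is taken to its limit of 5; remaining capacity is filled optimally with the others.

77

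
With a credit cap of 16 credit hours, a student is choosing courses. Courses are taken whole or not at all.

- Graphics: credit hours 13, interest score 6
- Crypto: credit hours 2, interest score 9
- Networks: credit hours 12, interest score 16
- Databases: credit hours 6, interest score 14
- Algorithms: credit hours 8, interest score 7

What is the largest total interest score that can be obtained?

Allowing fractional choices, the relaxed optimum would be about 33.7, but courses are indivisible.
Crypto + Databases + Algorithms: credit hours 2 + 6 + 8 = 16 ≤ 16, interest score 9 + 14 + 7 = 30.
Crypto + Networks: credit hours 2 + 12 = 14 ≤ 16, interest score 9 + 16 = 25.
Best is Crypto, Databases, and Algorithms with total interest score 30.

30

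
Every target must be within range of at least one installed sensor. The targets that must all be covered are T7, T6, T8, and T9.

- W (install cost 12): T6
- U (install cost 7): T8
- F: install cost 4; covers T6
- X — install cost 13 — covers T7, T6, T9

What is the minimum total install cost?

20

Choose U and X: together they cover T7, T6, T8, T9 — every target.
Total install cost: 7 + 13 = 20.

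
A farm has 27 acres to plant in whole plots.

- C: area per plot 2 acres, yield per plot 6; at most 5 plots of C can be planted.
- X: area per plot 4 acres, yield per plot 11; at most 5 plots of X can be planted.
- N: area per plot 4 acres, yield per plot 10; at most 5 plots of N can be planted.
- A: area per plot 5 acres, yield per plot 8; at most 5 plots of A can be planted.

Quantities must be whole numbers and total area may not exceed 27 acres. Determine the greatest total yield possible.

74

This is a bounded integer knapsack.
Take 5×C and 4×X: area 26 ≤ 27, yield 5·6 + 4·11 = 74.
C has the best ratio (6/2) and is taken to its limit of 5; remaining capacity is filled optimally with the others.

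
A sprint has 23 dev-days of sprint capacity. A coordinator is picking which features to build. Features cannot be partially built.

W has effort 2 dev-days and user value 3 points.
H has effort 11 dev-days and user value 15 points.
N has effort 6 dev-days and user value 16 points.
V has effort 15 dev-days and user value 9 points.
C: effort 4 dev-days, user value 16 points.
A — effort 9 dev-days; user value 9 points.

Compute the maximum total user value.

50

W + N + C + A: effort 2 + 6 + 4 + 9 = 21 ≤ 23, user value 3 + 16 + 16 + 9 = 44.
W + H + N + C: effort 2 + 11 + 6 + 4 = 23 ≤ 23, user value 3 + 15 + 16 + 16 = 50.
H + N + C: effort 11 + 6 + 4 = 21 ≤ 23, user value 15 + 16 + 16 = 47.
Best is W, H, N, and C with total user value 50.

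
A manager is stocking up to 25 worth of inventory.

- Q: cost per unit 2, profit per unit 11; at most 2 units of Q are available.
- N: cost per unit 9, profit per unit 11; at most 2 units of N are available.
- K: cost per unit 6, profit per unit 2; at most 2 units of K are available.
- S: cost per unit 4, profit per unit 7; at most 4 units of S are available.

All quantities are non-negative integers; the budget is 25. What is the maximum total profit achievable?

This is a bounded integer knapsack.
2×Q and 4×S: cost 20 ≤ 25, profit 2·11 + 4·7 = 50.
2×Q, 1×N, and 3×S: cost 25 ≤ 25, profit 2·11 + 1·11 + 3·7 = 54.
Best is 54.

54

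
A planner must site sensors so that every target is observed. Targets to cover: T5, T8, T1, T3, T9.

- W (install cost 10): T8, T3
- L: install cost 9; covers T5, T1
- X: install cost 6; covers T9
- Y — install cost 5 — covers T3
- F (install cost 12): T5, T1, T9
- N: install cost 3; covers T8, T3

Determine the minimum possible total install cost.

This is an integer covering problem.
Choose F and N: together they cover T5, T8, T1, T3, T9 — every target.
Total install cost: 12 + 3 = 15.

15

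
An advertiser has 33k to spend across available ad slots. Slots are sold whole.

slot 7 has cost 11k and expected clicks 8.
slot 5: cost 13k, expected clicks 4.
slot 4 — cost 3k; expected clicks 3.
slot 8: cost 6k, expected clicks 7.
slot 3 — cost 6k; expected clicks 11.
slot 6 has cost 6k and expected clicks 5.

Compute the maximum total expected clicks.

34

Allowing fractional choices, the relaxed optimum would be about 34.3, but ad slots are indivisible.
slot 7 + slot 8 + slot 3 + slot 6: cost 11 + 6 + 6 + 6 = 29 ≤ 33, expected clicks 8 + 7 + 11 + 5 = 31.
slot 7 + slot 4 + slot 8 + slot 3 + slot 6: cost 11 + 3 + 6 + 6 + 6 = 32 ≤ 33, expected clicks 8 + 3 + 7 + 11 + 5 = 34.
Best is slot 7, slot 4, slot 8, slot 3, and slot 6 with total expected clicks 34.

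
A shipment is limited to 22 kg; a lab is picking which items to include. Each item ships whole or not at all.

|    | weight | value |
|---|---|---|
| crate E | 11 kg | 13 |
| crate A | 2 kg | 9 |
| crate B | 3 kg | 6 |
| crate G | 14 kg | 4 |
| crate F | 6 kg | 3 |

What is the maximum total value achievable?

crate E + crate A + crate F: weight 11 + 2 + 6 = 19 ≤ 22, value 13 + 9 + 3 = 25.
crate E + crate A + crate B + crate F: weight 11 + 2 + 3 + 6 = 22 ≤ 22, value 13 + 9 + 6 + 3 = 31.
crate E + crate A + crate B: weight 11 + 2 + 3 = 16 ≤ 22, value 13 + 9 + 6 = 28.
Best is crate E, crate A, crate B, and crate F with total value 31.

31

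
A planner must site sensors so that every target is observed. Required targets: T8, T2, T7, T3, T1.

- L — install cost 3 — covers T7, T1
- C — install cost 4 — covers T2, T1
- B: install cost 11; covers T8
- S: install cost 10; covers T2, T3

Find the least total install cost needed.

This is a weighted set-cover instance.
The greedy cost-per-new-target heuristic would pick L, C, S, and B for 28, but a cheaper cover exists.
Choose L, B, and S: together they cover T8, T2, T7, T3, T1 — every target.
Total install cost: 3 + 11 + 10 = 24.
No cover costs less than 24.

24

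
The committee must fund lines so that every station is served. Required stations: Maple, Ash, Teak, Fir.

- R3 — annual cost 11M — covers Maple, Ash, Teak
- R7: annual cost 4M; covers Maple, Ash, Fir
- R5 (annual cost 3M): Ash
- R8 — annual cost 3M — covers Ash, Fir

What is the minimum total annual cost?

Choose R3 and R8: together they cover Maple, Ash, Teak, Fir — every station.
Total annual cost: 11 + 3 = 14.

14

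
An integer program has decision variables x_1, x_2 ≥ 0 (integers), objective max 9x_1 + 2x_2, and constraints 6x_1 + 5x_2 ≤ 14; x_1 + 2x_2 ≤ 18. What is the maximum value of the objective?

18

(x_1,x_2)=(2,0): 6·2+5·0=12≤14, 1·2+2·0=2≤18, objective 18.
(x_1,x_2)=(1,1): 6·1+5·1=11≤14, 1·1+2·1=3≤18, objective 11.
(x_1,x_2)=(1,0): 6·1+5·0=6≤14, 1·1+2·0=1≤18, objective 9.
Maximum is 18 at (x_1,x_2)=(2,0).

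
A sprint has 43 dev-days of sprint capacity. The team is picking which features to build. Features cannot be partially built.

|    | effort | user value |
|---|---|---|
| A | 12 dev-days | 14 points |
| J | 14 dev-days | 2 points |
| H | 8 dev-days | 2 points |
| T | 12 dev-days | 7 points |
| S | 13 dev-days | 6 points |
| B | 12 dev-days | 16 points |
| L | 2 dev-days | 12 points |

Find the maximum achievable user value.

Allowing fractional choices, the relaxed optimum would be about 51.3, but features are indivisible.
A + S + B + L: effort 12 + 13 + 12 + 2 = 39 ≤ 43, user value 14 + 6 + 16 + 12 = 48.
A + T + B + L: effort 12 + 12 + 12 + 2 = 38 ≤ 43, user value 14 + 7 + 16 + 12 = 49.
A + H + B + L: effort 12 + 8 + 12 + 2 = 34 ≤ 43, user value 14 + 2 + 16 + 12 = 44.
Best is A, T, B, and L with total user value 49.

49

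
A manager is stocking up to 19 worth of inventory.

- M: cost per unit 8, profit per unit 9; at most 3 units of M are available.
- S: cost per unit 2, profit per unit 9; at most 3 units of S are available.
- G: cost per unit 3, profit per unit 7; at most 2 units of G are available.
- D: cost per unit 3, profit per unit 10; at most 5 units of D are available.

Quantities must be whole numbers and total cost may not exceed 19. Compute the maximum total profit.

68

2×S and 5×D: cost 19 ≤ 19, profit 2·9 + 5·10 = 68.
3×S and 4×D: cost 18 ≤ 19, profit 3·9 + 4·10 = 67.
Best is 68.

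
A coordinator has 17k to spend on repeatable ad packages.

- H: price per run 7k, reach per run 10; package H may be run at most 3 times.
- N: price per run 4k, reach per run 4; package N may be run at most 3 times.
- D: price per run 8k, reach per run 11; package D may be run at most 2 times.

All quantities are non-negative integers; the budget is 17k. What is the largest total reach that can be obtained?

22

H has the best ratio (10/7); taking only H gives at most 2×10 = 20 (stopped by the price limit).
Mixing does better — 2×D: price 16 ≤ 17, reach 2·11 = 22.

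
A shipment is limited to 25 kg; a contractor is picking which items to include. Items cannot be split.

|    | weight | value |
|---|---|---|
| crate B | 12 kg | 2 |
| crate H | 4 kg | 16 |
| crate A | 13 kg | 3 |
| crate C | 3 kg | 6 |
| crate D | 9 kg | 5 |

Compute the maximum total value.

27

Take crate H, crate C, and crate D: weight 4 + 3 + 9 = 16 ≤ 25, value 16 + 6 + 5 = 27.
No other feasible combination does better.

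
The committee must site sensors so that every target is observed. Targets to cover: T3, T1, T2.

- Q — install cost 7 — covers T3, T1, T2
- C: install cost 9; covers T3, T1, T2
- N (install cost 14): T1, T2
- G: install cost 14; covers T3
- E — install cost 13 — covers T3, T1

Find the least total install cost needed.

Q alone covers T3, T1, T2 — every target.
Total install cost: 7.
No cover costs less than 7.

7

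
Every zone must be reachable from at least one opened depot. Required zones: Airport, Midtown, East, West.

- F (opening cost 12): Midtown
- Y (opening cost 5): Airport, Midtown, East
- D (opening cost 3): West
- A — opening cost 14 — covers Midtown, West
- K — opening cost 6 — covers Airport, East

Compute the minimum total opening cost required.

8

Choose Y and D: together they cover Airport, Midtown, East, West — every zone.
Total opening cost: 5 + 3 = 8.
No cover costs less than 8.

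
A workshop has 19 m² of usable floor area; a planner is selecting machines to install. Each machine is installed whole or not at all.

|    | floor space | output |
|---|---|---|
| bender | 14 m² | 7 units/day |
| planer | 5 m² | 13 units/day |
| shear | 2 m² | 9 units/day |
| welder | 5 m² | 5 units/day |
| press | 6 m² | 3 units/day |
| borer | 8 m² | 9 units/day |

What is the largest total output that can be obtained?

Allowing fractional choices, the relaxed optimum would be about 35.0, but machines are indivisible.
planer + shear + welder: floor space 5 + 2 + 5 = 12 ≤ 19, output 13 + 9 + 5 = 27.
planer + shear + welder + press: floor space 5 + 2 + 5 + 6 = 18 ≤ 19, output 13 + 9 + 5 + 3 = 30.
planer + shear + borer: floor space 5 + 2 + 8 = 15 ≤ 19, output 13 + 9 + 9 = 31.
Best is planer, shear, and borer with total output 31.

31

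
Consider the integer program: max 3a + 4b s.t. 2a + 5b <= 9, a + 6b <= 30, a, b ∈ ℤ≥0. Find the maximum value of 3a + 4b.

The continuous relaxation peaks at (4.5, 0) with value 13.50; rounding to a feasible lattice point costs some objective.
(a,b)=(4,0): 2·4+5·0=8≤9, 1·4+6·0=4≤30, objective 12.
(a,b)=(3,0): 2·3+5·0=6≤9, 1·3+6·0=3≤30, objective 9.
Maximum is 12 at (a,b)=(4,0).

12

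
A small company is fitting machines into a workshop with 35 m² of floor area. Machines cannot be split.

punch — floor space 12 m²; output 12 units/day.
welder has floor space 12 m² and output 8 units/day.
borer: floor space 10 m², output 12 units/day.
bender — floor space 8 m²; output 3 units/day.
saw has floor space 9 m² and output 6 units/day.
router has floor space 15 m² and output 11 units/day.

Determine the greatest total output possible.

32

Allowing fractional choices, the relaxed optimum would be about 33.5, but machines are indivisible.
punch + borer + saw: floor space 12 + 10 + 9 = 31 ≤ 35, output 12 + 12 + 6 = 30.
borer + saw + router: floor space 10 + 9 + 15 = 34 ≤ 35, output 12 + 6 + 11 = 29.
punch + welder + borer: floor space 12 + 12 + 10 = 34 ≤ 35, output 12 + 8 + 12 = 32.
Best is punch, welder, and borer with total output 32.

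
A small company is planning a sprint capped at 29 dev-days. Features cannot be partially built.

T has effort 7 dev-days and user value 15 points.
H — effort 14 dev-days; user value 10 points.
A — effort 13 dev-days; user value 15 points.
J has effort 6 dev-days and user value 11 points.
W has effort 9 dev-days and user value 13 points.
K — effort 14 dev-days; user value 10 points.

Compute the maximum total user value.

43

T + A + W: effort 7 + 13 + 9 = 29 ≤ 29, user value 15 + 15 + 13 = 43.
T + J + W: effort 7 + 6 + 9 = 22 ≤ 29, user value 15 + 11 + 13 = 39.
T + A + J: effort 7 + 13 + 6 = 26 ≤ 29, user value 15 + 15 + 11 = 41.
Best is T, A, and W with total user value 43.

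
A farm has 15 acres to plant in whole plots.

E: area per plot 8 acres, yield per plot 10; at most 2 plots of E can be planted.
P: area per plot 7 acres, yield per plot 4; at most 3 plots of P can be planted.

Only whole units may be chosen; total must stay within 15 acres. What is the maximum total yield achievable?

14

1×E and 1×P: area 15 ≤ 15, yield 1·10 + 1·4 = 14.
1×E: area 8 ≤ 15, yield 1·10 = 10.
Best is 14.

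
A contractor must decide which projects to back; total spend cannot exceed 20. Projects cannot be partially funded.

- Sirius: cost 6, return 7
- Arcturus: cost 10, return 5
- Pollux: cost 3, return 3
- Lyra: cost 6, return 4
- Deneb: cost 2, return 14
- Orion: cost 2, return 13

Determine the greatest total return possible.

Sirius + Pollux + Lyra + Deneb + Orion: cost 6 + 3 + 6 + 2 + 2 = 19 ≤ 20, return 7 + 3 + 4 + 14 + 13 = 41.
Sirius + Lyra + Deneb + Orion: cost 6 + 6 + 2 + 2 = 16 ≤ 20, return 7 + 4 + 14 + 13 = 38.
Sirius + Arcturus + Deneb + Orion: cost 6 + 10 + 2 + 2 = 20 ≤ 20, return 7 + 5 + 14 + 13 = 39.
Best is Sirius, Pollux, Lyra, Deneb, and Orion with total return 41.

41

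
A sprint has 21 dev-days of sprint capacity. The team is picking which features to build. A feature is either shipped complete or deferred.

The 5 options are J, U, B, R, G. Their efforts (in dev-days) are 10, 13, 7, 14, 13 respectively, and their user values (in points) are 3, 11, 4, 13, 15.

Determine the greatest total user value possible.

Take B and G: effort 7 + 13 = 20 ≤ 21, user value 4 + 15 = 19.
No other feasible combination does better.

19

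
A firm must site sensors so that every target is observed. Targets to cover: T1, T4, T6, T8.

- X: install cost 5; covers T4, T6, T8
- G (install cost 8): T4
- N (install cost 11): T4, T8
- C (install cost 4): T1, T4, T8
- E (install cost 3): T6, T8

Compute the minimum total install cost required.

Choose C and E: together they cover T1, T4, T6, T8 — every target.
Total install cost: 4 + 3 = 7.
No cover costs less than 7.

7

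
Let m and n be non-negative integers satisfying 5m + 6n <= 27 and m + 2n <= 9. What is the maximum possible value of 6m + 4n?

(m,n)=(5,0): 5·5+6·0=25≤27, 1·5+2·0=5≤9, objective 30.
(m,n)=(4,1): 5·4+6·1=26≤27, 1·4+2·1=6≤9, objective 28.
(m,n)=(4,0): 5·4+6·0=20≤27, 1·4+2·0=4≤9, objective 24.
No feasible integer point exceeds 30.

30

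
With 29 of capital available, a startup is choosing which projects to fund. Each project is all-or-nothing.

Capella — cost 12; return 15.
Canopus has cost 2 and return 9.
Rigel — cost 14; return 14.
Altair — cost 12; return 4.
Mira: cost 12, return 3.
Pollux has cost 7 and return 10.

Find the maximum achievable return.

38

Take Capella, Canopus, and Rigel: cost 12 + 2 + 14 = 28 ≤ 29, return 15 + 9 + 14 = 38.
No other feasible combination does better.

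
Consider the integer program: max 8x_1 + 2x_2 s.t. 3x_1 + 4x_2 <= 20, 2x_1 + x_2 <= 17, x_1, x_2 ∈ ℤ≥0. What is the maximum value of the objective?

Relaxing integrality, the LP optimum is 53.33 at (x_1,x_2) = (6.67, 0), which is not an integer point.
(x_1,x_2)=(6,0): 3·6+4·0=18≤20, 2·6+1·0=12≤17, objective 48.
(x_1,x_2)=(5,1): 3·5+4·1=19≤20, 2·5+1·1=11≤17, objective 42.
The best lattice point is (6,0), giving 48.

48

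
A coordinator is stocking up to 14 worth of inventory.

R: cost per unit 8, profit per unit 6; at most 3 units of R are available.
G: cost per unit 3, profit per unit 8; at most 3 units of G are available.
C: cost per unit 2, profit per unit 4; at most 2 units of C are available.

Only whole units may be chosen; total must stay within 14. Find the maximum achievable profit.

G has the best ratio (8/3); taking only G gives at most 3×8 = 24 (stopped by the supply cap of 3).
Mixing does better — 3×G and 2×C: cost 13 ≤ 14, profit 3·8 + 2·4 = 32.

32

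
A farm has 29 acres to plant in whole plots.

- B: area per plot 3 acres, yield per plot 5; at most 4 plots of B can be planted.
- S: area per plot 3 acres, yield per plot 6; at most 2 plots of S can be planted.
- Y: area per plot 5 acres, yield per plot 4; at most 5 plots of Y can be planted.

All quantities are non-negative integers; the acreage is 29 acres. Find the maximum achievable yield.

S has the best ratio (6/3); taking only S gives at most 2×6 = 12 (stopped by the supply cap of 2).
Mixing does better — 4×B, 2×S, and 2×Y: area 28 ≤ 29, yield 4·5 + 2·6 + 2·4 = 40.

40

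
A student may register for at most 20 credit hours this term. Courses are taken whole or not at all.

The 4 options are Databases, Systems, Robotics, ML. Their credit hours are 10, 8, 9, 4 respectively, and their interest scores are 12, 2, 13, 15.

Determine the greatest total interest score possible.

28

This is a 0-1 knapsack instance.
Take Robotics and ML: credit hours 9 + 4 = 13 ≤ 20, interest score 13 + 15 = 28.
No other feasible combination does better.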